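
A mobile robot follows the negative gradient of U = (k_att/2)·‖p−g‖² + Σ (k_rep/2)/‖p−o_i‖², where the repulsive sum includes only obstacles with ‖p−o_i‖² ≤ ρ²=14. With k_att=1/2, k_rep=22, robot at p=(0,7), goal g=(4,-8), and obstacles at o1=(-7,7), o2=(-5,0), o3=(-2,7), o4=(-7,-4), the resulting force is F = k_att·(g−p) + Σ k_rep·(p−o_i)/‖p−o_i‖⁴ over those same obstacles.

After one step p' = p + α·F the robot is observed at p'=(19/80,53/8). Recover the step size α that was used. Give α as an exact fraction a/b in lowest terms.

F_att = 1/2·(g−p) = 1/2·(4,-15) = (2.0000,-7.5000)
o1: d²=49 > ρ²=14 → inactive
o2: d²=74 > ρ²=14 → inactive
o3: d²=4 ≤ ρ²=14; F_rep = 22·(2,0)/4² = (2.7500,0.0000)
o4: d²=170 > ρ²=14 → inactive
F = F_att + ΣF_rep = (4.7500,-7.5000)
Δp = p'−p = (0.2375,-0.3750); α = Δx/Fx = (19/80) / (19/4) = 1/20
check: Δy/Fy = (-3/8) / (-15/2) = 1/20 ✓

α = 1/20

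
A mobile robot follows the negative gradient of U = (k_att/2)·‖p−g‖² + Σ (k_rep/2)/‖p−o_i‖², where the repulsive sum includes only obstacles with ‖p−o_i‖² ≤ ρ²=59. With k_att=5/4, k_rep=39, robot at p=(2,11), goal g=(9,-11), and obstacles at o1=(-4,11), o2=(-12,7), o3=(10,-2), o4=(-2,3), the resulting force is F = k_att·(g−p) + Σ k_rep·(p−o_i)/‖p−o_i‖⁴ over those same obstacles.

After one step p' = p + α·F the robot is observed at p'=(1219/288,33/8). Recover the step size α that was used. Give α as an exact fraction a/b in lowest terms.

α = 1/4

F_att = 5/4·(g−p) = 5/4·(7,-22) = (8.7500,-27.5000)
o1: d²=36 ≤ ρ²=59; F_rep = 39·(6,0)/36² = (0.1806,0.0000)
o2: d²=212 > ρ²=59 → inactive
o3: d²=233 > ρ²=59 → inactive
o4: d²=80 > ρ²=59 → inactive
F = F_att + ΣF_rep = (8.9306,-27.5000)
Δp = p'−p = (2.2326,-6.8750); α = Δx/Fx = (643/288) / (643/72) = 1/4
check: Δy/Fy = (-55/8) / (-55/2) = 1/4 ✓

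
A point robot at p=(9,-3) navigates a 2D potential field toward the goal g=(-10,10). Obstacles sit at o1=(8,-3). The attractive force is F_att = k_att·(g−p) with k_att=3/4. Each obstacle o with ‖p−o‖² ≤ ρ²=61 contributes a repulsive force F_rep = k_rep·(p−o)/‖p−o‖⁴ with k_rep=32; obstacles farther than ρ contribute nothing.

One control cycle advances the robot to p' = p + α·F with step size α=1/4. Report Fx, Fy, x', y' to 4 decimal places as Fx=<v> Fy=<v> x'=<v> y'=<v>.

F_att = 3/4·(g−p) = 3/4·(-19,13) = (-14.2500,9.7500)
o1: d²=1 ≤ ρ²=61; F_rep = 32·(1,0)/1² = (32.0000,0.0000)
F = F_att + ΣF_rep = (17.7500,9.7500)
p' = p + 1/4·F = (13.4375,-0.5625)

Fx=17.7500 Fy=9.7500 x'=13.4375 y'=-0.5625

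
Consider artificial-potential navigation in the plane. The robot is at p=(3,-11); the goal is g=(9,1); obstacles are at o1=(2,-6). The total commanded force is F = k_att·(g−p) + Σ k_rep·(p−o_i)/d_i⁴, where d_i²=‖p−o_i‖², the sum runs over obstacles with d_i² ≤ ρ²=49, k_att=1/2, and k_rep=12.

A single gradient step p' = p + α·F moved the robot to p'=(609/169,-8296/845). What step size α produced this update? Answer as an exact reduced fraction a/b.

F_att = 1/2·(g−p) = 1/2·(6,12) = (3.0000,6.0000)
o1: d²=26 ≤ ρ²=49; F_rep = 12·(1,-5)/26² = (0.0178,-0.0888)
F = F_att + ΣF_rep = (3.0178,5.9112)
Δp = p'−p = (0.6036,1.1822); α = Δx/Fx = (102/169) / (510/169) = 1/5
check: Δy/Fy = (999/845) / (999/169) = 1/5 ✓

α = 1/5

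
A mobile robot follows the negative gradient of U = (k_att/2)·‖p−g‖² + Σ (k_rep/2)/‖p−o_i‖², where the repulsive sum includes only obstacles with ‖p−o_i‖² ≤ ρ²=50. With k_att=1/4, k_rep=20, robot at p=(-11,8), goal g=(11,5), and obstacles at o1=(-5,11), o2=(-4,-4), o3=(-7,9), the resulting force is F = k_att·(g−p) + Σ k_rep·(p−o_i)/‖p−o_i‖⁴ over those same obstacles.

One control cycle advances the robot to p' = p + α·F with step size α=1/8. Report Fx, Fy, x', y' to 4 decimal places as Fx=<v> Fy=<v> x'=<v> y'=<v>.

F_att = 1/4·(g−p) = 1/4·(22,-3) = (5.5000,-0.7500)
o1: d²=45 ≤ ρ²=50; F_rep = 20·(-6,-3)/45² = (-0.0593,-0.0296)
o2: d²=193 > ρ²=50 → inactive
o3: d²=17 ≤ ρ²=50; F_rep = 20·(-4,-1)/17² = (-0.2768,-0.0692)
F = F_att + ΣF_rep = (5.1639,-0.8488)
p' = p + 1/8·F = (-10.3545,7.8939)

Fx=5.1639 Fy=-0.8488 x'=-10.3545 y'=7.8939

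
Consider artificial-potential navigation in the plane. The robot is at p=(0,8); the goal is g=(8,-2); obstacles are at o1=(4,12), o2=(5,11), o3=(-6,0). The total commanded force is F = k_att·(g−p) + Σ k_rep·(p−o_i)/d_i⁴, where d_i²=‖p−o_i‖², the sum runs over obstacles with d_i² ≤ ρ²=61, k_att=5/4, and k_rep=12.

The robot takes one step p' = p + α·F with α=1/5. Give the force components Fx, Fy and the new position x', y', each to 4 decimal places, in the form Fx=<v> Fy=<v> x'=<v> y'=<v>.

Fx=9.9012 Fy=-12.5780 x'=1.9802 y'=5.4844

F_att = 5/4·(g−p) = 5/4·(8,-10) = (10.0000,-12.5000)
o1: d²=32 ≤ ρ²=61; F_rep = 12·(-4,-4)/32² = (-0.0469,-0.0469)
o2: d²=34 ≤ ρ²=61; F_rep = 12·(-5,-3)/34² = (-0.0519,-0.0311)
o3: d²=100 > ρ²=61 → inactive
F = F_att + ΣF_rep = (9.9012,-12.5780)
p' = p + 1/5·F = (1.9802,5.4844)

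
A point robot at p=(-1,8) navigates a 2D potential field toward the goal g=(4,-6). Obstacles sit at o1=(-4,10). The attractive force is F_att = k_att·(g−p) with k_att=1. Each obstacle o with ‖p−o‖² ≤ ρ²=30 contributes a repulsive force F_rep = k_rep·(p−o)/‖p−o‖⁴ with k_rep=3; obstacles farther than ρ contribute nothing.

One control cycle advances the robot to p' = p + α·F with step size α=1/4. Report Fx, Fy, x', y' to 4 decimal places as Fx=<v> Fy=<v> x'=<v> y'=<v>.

Fx=5.0533 Fy=-14.0355 x'=0.2633 y'=4.4911

F_att = 1·(g−p) = 1·(5,-14) = (5.0000,-14.0000)
o1: d²=13 ≤ ρ²=30; F_rep = 3·(3,-2)/13² = (0.0533,-0.0355)
F = F_att + ΣF_rep = (5.0533,-14.0355)
p' = p + 1/4·F = (0.2633,4.4911)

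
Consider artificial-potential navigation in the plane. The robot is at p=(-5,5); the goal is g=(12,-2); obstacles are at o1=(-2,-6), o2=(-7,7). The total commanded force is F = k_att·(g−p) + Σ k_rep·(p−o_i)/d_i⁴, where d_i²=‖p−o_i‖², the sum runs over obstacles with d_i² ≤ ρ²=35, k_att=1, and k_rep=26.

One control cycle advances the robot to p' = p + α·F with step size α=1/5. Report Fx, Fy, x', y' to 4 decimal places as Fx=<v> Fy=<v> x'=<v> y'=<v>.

Fx=17.8125 Fy=-7.8125 x'=-1.4375 y'=3.4375

F_att = 1·(g−p) = 1·(17,-7) = (17.0000,-7.0000)
o1: d²=130 > ρ²=35 → inactive
o2: d²=8 ≤ ρ²=35; F_rep = 26·(2,-2)/8² = (0.8125,-0.8125)
F = F_att + ΣF_rep = (17.8125,-7.8125)
p' = p + 1/5·F = (-1.4375,3.4375)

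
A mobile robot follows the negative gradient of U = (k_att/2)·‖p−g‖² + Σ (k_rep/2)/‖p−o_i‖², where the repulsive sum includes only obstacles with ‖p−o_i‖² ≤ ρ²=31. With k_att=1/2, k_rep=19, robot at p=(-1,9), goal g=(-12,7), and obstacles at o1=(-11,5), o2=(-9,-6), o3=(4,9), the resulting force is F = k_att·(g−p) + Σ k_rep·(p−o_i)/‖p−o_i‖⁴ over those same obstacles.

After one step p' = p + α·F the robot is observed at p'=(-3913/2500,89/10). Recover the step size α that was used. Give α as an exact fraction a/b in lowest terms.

F_att = 1/2·(g−p) = 1/2·(-11,-2) = (-5.5000,-1.0000)
o1: d²=116 > ρ²=31 → inactive
o2: d²=289 > ρ²=31 → inactive
o3: d²=25 ≤ ρ²=31; F_rep = 19·(-5,0)/25² = (-0.1520,0.0000)
F = F_att + ΣF_rep = (-5.6520,-1.0000)
Δp = p'−p = (-0.5652,-0.1000); α = Δx/Fx = (-1413/2500) / (-1413/250) = 1/10
check: Δy/Fy = (-1/10) / (-1) = 1/10 ✓

α = 1/10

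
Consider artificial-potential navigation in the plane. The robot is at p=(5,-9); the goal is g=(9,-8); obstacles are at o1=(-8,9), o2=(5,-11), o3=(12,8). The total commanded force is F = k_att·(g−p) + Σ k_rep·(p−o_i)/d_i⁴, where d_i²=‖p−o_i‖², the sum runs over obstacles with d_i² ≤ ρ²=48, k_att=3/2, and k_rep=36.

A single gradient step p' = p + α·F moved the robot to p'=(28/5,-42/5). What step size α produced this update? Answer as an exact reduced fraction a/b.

F_att = 3/2·(g−p) = 3/2·(4,1) = (6.0000,1.5000)
o1: d²=493 > ρ²=48 → inactive
o2: d²=4 ≤ ρ²=48; F_rep = 36·(0,2)/4² = (0.0000,4.5000)
o3: d²=338 > ρ²=48 → inactive
F = F_att + ΣF_rep = (6.0000,6.0000)
Δp = p'−p = (0.6000,0.6000); α = Δx/Fx = (3/5) / (6) = 1/10
check: Δy/Fy = (3/5) / (6) = 1/10 ✓

α = 1/10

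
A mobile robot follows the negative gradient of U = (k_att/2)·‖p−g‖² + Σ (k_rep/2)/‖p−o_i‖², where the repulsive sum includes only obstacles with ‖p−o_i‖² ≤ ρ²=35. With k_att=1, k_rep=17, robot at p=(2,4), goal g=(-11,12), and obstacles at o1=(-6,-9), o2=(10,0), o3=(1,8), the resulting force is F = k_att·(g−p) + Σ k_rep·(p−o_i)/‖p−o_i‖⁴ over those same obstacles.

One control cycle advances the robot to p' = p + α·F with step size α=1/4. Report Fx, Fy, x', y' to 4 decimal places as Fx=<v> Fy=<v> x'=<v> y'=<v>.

Fx=-12.9412 Fy=7.7647 x'=-1.2353 y'=5.9412

F_att = 1·(g−p) = 1·(-13,8) = (-13.0000,8.0000)
o1: d²=233 > ρ²=35 → inactive
o2: d²=80 > ρ²=35 → inactive
o3: d²=17 ≤ ρ²=35; F_rep = 17·(1,-4)/17² = (0.0588,-0.2353)
F = F_att + ΣF_rep = (-12.9412,7.7647)
p' = p + 1/4·F = (-1.2353,5.9412)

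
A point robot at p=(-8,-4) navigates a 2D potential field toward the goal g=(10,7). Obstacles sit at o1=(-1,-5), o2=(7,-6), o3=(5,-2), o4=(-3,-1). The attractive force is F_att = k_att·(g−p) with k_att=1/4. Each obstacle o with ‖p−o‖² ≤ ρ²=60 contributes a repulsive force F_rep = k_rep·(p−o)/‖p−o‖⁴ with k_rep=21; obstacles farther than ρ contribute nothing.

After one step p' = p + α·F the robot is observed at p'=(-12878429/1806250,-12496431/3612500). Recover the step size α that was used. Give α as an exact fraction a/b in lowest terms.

α = 1/5

F_att = 1/4·(g−p) = 1/4·(18,11) = (4.5000,2.7500)
o1: d²=50 ≤ ρ²=60; F_rep = 21·(-7,1)/50² = (-0.0588,0.0084)
o2: d²=229 > ρ²=60 → inactive
o3: d²=173 > ρ²=60 → inactive
o4: d²=34 ≤ ρ²=60; F_rep = 21·(-5,-3)/34² = (-0.0908,-0.0545)
F = F_att + ΣF_rep = (4.3504,2.7039)
Δp = p'−p = (0.8701,0.5408); α = Δx/Fx = (1571571/1806250) / (1571571/361250) = 1/5
check: Δy/Fy = (1953569/3612500) / (1953569/722500) = 1/5 ✓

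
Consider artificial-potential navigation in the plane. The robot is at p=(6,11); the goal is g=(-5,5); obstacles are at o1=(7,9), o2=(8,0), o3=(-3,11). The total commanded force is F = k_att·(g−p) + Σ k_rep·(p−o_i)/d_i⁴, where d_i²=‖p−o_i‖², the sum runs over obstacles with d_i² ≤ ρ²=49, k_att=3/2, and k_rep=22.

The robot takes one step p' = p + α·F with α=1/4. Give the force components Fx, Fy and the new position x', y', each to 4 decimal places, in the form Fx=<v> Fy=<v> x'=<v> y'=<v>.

Fx=-17.3800 Fy=-7.2400 x'=1.6550 y'=9.1900

F_att = 3/2·(g−p) = 3/2·(-11,-6) = (-16.5000,-9.0000)
o1: d²=5 ≤ ρ²=49; F_rep = 22·(-1,2)/5² = (-0.8800,1.7600)
o2: d²=125 > ρ²=49 → inactive
o3: d²=81 > ρ²=49 → inactive
F = F_att + ΣF_rep = (-17.3800,-7.2400)
p' = p + 1/4·F = (1.6550,9.1900)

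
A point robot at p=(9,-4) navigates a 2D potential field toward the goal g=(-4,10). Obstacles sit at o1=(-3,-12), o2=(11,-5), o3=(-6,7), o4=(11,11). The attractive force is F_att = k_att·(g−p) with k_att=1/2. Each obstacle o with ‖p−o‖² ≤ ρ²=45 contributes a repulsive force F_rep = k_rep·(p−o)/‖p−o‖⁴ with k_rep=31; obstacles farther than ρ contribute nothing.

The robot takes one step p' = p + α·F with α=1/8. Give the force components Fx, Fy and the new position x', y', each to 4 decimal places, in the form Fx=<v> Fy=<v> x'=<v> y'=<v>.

F_att = 1/2·(g−p) = 1/2·(-13,14) = (-6.5000,7.0000)
o1: d²=208 > ρ²=45 → inactive
o2: d²=5 ≤ ρ²=45; F_rep = 31·(-2,1)/5² = (-2.4800,1.2400)
o3: d²=346 > ρ²=45 → inactive
o4: d²=229 > ρ²=45 → inactive
F = F_att + ΣF_rep = (-8.9800,8.2400)
p' = p + 1/8·F = (7.8775,-2.9700)

Fx=-8.9800 Fy=8.2400 x'=7.8775 y'=-2.9700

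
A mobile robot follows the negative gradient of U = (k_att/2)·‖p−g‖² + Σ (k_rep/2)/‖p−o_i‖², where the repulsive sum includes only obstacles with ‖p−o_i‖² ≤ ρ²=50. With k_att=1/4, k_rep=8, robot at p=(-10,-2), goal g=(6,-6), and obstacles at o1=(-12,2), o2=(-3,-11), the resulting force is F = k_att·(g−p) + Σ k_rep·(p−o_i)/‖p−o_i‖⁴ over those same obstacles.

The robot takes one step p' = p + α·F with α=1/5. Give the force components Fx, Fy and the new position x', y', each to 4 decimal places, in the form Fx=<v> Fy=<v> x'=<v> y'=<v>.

Fx=4.0400 Fy=-1.0800 x'=-9.1920 y'=-2.2160

F_att = 1/4·(g−p) = 1/4·(16,-4) = (4.0000,-1.0000)
o1: d²=20 ≤ ρ²=50; F_rep = 8·(2,-4)/20² = (0.0400,-0.0800)
o2: d²=130 > ρ²=50 → inactive
F = F_att + ΣF_rep = (4.0400,-1.0800)
p' = p + 1/5·F = (-9.1920,-2.2160)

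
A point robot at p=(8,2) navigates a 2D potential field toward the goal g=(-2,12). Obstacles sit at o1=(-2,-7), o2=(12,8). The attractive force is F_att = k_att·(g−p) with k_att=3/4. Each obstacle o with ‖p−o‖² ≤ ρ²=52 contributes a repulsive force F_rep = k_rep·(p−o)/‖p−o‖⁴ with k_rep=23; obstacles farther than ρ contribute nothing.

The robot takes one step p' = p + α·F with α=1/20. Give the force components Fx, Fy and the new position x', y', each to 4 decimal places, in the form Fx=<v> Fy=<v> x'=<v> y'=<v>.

Fx=-7.5340 Fy=7.4490 x'=7.6233 y'=2.3724

F_att = 3/4·(g−p) = 3/4·(-10,10) = (-7.5000,7.5000)
o1: d²=181 > ρ²=52 → inactive
o2: d²=52 ≤ ρ²=52; F_rep = 23·(-4,-6)/52² = (-0.0340,-0.0510)
F = F_att + ΣF_rep = (-7.5340,7.4490)
p' = p + 1/20·F = (7.6233,2.3724)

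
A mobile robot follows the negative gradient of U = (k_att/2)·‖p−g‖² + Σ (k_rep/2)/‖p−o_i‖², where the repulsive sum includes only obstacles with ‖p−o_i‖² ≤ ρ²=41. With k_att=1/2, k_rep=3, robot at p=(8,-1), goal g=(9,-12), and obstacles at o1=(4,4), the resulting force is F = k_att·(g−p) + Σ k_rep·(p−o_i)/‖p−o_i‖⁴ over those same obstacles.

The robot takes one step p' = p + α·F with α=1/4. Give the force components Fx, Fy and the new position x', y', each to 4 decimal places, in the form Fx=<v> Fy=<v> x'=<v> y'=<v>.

F_att = 1/2·(g−p) = 1/2·(1,-11) = (0.5000,-5.5000)
o1: d²=41 ≤ ρ²=41; F_rep = 3·(4,-5)/41² = (0.0071,-0.0089)
F = F_att + ΣF_rep = (0.5071,-5.5089)
p' = p + 1/4·F = (8.1268,-2.3772)

Fx=0.5071 Fy=-5.5089 x'=8.1268 y'=-2.3772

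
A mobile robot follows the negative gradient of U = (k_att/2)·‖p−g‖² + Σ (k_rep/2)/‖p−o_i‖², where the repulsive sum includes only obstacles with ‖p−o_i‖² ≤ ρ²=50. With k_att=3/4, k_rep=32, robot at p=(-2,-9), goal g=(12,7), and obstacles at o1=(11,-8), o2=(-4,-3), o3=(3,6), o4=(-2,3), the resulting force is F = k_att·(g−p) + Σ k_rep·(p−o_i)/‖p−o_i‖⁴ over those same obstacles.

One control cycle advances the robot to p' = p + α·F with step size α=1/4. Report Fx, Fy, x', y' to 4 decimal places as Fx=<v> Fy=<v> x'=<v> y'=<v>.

Fx=10.5400 Fy=11.8800 x'=0.6350 y'=-6.0300

F_att = 3/4·(g−p) = 3/4·(14,16) = (10.5000,12.0000)
o1: d²=170 > ρ²=50 → inactive
o2: d²=40 ≤ ρ²=50; F_rep = 32·(2,-6)/40² = (0.0400,-0.1200)
o3: d²=250 > ρ²=50 → inactive
o4: d²=144 > ρ²=50 → inactive
F = F_att + ΣF_rep = (10.5400,11.8800)
p' = p + 1/4·F = (0.6350,-6.0300)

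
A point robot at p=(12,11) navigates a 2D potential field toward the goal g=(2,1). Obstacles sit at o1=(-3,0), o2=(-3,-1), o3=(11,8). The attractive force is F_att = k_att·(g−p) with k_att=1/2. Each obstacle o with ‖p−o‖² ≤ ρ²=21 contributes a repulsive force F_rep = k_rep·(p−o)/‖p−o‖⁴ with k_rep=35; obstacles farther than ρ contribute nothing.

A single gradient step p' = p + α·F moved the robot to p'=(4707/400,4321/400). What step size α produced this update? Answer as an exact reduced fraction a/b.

α = 1/20

F_att = 1/2·(g−p) = 1/2·(-10,-10) = (-5.0000,-5.0000)
o1: d²=346 > ρ²=21 → inactive
o2: d²=369 > ρ²=21 → inactive
o3: d²=10 ≤ ρ²=21; F_rep = 35·(1,3)/10² = (0.3500,1.0500)
F = F_att + ΣF_rep = (-4.6500,-3.9500)
Δp = p'−p = (-0.2325,-0.1975); α = Δx/Fx = (-93/400) / (-93/20) = 1/20
check: Δy/Fy = (-79/400) / (-79/20) = 1/20 ✓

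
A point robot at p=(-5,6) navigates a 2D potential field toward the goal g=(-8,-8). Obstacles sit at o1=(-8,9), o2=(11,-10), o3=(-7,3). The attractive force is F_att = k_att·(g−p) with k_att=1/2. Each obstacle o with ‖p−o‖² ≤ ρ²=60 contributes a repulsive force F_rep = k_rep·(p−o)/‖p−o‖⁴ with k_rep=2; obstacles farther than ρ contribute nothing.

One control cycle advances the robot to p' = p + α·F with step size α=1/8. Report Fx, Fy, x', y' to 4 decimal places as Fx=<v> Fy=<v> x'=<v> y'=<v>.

Fx=-1.4578 Fy=-6.9830 x'=-5.1822 y'=5.1271

F_att = 1/2·(g−p) = 1/2·(-3,-14) = (-1.5000,-7.0000)
o1: d²=18 ≤ ρ²=60; F_rep = 2·(3,-3)/18² = (0.0185,-0.0185)
o2: d²=512 > ρ²=60 → inactive
o3: d²=13 ≤ ρ²=60; F_rep = 2·(2,3)/13² = (0.0237,0.0355)
F = F_att + ΣF_rep = (-1.4578,-6.9830)
p' = p + 1/8·F = (-5.1822,5.1271)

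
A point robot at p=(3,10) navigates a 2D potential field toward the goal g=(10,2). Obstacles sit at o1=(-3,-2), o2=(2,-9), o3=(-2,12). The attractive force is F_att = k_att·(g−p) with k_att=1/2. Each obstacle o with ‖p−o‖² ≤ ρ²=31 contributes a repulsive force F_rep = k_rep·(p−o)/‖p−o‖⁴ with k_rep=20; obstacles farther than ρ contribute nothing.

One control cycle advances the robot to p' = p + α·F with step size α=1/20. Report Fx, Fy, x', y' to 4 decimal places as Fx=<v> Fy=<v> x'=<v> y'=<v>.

F_att = 1/2·(g−p) = 1/2·(7,-8) = (3.5000,-4.0000)
o1: d²=180 > ρ²=31 → inactive
o2: d²=362 > ρ²=31 → inactive
o3: d²=29 ≤ ρ²=31; F_rep = 20·(5,-2)/29² = (0.1189,-0.0476)
F = F_att + ΣF_rep = (3.6189,-4.0476)
p' = p + 1/20·F = (3.1809,9.7976)

Fx=3.6189 Fy=-4.0476 x'=3.1809 y'=9.7976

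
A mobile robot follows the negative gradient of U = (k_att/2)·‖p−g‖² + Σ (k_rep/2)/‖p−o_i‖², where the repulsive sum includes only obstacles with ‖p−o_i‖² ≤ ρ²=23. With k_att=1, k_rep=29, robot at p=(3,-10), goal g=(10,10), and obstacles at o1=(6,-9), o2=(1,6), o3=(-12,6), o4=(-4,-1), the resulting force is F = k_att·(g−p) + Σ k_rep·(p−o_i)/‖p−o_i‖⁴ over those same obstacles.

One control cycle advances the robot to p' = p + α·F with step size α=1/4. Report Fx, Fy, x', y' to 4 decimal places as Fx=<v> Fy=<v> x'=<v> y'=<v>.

F_att = 1·(g−p) = 1·(7,20) = (7.0000,20.0000)
o1: d²=10 ≤ ρ²=23; F_rep = 29·(-3,-1)/10² = (-0.8700,-0.2900)
o2: d²=260 > ρ²=23 → inactive
o3: d²=481 > ρ²=23 → inactive
o4: d²=130 > ρ²=23 → inactive
F = F_att + ΣF_rep = (6.1300,19.7100)
p' = p + 1/4·F = (4.5325,-5.0725)

Fx=6.1300 Fy=19.7100 x'=4.5325 y'=-5.0725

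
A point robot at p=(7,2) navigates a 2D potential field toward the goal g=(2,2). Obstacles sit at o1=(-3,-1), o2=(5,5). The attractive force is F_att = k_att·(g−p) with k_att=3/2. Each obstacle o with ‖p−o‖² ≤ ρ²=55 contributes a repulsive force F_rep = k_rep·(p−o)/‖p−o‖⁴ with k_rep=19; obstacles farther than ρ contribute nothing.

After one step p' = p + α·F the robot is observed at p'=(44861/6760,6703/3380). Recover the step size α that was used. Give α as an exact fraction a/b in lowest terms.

F_att = 3/2·(g−p) = 3/2·(-5,0) = (-7.5000,0.0000)
o1: d²=109 > ρ²=55 → inactive
o2: d²=13 ≤ ρ²=55; F_rep = 19·(2,-3)/13² = (0.2249,-0.3373)
F = F_att + ΣF_rep = (-7.2751,-0.3373)
Δp = p'−p = (-0.3638,-0.0169); α = Δx/Fx = (-2459/6760) / (-2459/338) = 1/20
check: Δy/Fy = (-57/3380) / (-57/169) = 1/20 ✓

α = 1/20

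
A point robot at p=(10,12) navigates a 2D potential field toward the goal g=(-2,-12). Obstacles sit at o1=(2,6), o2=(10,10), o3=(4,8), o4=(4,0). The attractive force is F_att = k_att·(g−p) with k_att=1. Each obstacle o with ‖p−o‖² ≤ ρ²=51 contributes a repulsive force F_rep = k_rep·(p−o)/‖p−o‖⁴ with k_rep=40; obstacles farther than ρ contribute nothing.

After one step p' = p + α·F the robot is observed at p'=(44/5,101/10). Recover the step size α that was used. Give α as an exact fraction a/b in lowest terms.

F_att = 1·(g−p) = 1·(-12,-24) = (-12.0000,-24.0000)
o1: d²=100 > ρ²=51 → inactive
o2: d²=4 ≤ ρ²=51; F_rep = 40·(0,2)/4² = (0.0000,5.0000)
o3: d²=52 > ρ²=51 → inactive
o4: d²=180 > ρ²=51 → inactive
F = F_att + ΣF_rep = (-12.0000,-19.0000)
Δp = p'−p = (-1.2000,-1.9000); α = Δx/Fx = (-6/5) / (-12) = 1/10
check: Δy/Fy = (-19/10) / (-19) = 1/10 ✓

α = 1/10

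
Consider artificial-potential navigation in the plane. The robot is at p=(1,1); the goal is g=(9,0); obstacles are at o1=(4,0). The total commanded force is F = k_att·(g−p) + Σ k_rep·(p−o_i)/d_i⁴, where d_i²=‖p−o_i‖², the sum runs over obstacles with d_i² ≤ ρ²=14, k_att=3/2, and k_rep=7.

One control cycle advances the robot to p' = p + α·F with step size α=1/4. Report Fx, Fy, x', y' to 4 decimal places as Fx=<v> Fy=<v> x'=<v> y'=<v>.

Fx=11.7900 Fy=-1.4300 x'=3.9475 y'=0.6425

F_att = 3/2·(g−p) = 3/2·(8,-1) = (12.0000,-1.5000)
o1: d²=10 ≤ ρ²=14; F_rep = 7·(-3,1)/10² = (-0.2100,0.0700)
F = F_att + ΣF_rep = (11.7900,-1.4300)
p' = p + 1/4·F = (3.9475,0.6425)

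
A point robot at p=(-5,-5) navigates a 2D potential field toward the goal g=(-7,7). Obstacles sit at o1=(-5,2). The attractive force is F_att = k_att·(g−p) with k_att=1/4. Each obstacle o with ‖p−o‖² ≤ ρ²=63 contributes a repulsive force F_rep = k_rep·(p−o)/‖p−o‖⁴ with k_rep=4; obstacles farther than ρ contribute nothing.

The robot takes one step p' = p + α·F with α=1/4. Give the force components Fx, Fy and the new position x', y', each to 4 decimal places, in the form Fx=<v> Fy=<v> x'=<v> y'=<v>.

F_att = 1/4·(g−p) = 1/4·(-2,12) = (-0.5000,3.0000)
o1: d²=49 ≤ ρ²=63; F_rep = 4·(0,-7)/49² = (0.0000,-0.0117)
F = F_att + ΣF_rep = (-0.5000,2.9883)
p' = p + 1/4·F = (-5.1250,-4.2529)

Fx=-0.5000 Fy=2.9883 x'=-5.1250 y'=-4.2529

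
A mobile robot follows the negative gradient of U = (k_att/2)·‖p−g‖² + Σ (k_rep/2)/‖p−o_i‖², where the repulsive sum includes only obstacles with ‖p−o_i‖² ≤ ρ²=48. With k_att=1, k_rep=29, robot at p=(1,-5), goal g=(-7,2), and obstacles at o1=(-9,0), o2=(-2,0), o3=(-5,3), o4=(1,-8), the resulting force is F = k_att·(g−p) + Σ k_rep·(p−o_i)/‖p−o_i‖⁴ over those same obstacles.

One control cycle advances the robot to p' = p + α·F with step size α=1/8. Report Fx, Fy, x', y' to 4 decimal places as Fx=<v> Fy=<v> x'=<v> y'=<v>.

F_att = 1·(g−p) = 1·(-8,7) = (-8.0000,7.0000)
o1: d²=125 > ρ²=48 → inactive
o2: d²=34 ≤ ρ²=48; F_rep = 29·(3,-5)/34² = (0.0753,-0.1254)
o3: d²=100 > ρ²=48 → inactive
o4: d²=9 ≤ ρ²=48; F_rep = 29·(0,3)/9² = (0.0000,1.0741)
F = F_att + ΣF_rep = (-7.9247,7.9486)
p' = p + 1/8·F = (0.0094,-4.0064)

Fx=-7.9247 Fy=7.9486 x'=0.0094 y'=-4.0064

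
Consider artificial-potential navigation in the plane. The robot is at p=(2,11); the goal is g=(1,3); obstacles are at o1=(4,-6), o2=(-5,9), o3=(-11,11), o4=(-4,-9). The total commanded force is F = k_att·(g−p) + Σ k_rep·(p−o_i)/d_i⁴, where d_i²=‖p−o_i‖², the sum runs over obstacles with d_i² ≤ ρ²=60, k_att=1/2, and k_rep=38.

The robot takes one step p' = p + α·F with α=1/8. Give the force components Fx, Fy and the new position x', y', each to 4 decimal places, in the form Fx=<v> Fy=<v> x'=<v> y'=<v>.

F_att = 1/2·(g−p) = 1/2·(-1,-8) = (-0.5000,-4.0000)
o1: d²=293 > ρ²=60 → inactive
o2: d²=53 ≤ ρ²=60; F_rep = 38·(7,2)/53² = (0.0947,0.0271)
o3: d²=169 > ρ²=60 → inactive
o4: d²=436 > ρ²=60 → inactive
F = F_att + ΣF_rep = (-0.4053,-3.9729)
p' = p + 1/8·F = (1.9493,10.5034)

Fx=-0.4053 Fy=-3.9729 x'=1.9493 y'=10.5034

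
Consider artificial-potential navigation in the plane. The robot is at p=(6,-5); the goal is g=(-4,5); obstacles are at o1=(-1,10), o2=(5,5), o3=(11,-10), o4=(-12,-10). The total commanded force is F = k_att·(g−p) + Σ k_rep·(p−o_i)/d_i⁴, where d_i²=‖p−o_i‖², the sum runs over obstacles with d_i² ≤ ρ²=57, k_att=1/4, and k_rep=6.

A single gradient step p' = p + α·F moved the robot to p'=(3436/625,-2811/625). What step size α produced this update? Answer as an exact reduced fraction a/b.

F_att = 1/4·(g−p) = 1/4·(-10,10) = (-2.5000,2.5000)
o1: d²=274 > ρ²=57 → inactive
o2: d²=101 > ρ²=57 → inactive
o3: d²=50 ≤ ρ²=57; F_rep = 6·(-5,5)/50² = (-0.0120,0.0120)
o4: d²=349 > ρ²=57 → inactive
F = F_att + ΣF_rep = (-2.5120,2.5120)
Δp = p'−p = (-0.5024,0.5024); α = Δx/Fx = (-314/625) / (-314/125) = 1/5
check: Δy/Fy = (314/625) / (314/125) = 1/5 ✓

α = 1/5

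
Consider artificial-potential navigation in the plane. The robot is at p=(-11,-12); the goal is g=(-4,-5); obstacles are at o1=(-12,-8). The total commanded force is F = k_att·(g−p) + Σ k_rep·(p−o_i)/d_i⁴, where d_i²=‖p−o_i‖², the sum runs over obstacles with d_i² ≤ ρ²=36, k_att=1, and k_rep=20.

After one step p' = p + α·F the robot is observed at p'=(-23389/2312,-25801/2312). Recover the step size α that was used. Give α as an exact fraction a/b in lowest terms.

α = 1/8

F_att = 1·(g−p) = 1·(7,7) = (7.0000,7.0000)
o1: d²=17 ≤ ρ²=36; F_rep = 20·(1,-4)/17² = (0.0692,-0.2768)
F = F_att + ΣF_rep = (7.0692,6.7232)
Δp = p'−p = (0.8837,0.8404); α = Δx/Fx = (2043/2312) / (2043/289) = 1/8
check: Δy/Fy = (1943/2312) / (1943/289) = 1/8 ✓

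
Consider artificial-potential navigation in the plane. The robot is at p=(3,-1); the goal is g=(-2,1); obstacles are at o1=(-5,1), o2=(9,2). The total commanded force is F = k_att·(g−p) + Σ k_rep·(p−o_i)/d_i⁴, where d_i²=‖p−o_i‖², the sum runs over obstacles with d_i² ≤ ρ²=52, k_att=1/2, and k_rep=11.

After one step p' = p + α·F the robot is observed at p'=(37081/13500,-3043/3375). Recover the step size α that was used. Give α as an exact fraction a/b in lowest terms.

α = 1/10

F_att = 1/2·(g−p) = 1/2·(-5,2) = (-2.5000,1.0000)
o1: d²=68 > ρ²=52 → inactive
o2: d²=45 ≤ ρ²=52; F_rep = 11·(-6,-3)/45² = (-0.0326,-0.0163)
F = F_att + ΣF_rep = (-2.5326,0.9837)
Δp = p'−p = (-0.2533,0.0984); α = Δx/Fx = (-3419/13500) / (-3419/1350) = 1/10
check: Δy/Fy = (332/3375) / (664/675) = 1/10 ✓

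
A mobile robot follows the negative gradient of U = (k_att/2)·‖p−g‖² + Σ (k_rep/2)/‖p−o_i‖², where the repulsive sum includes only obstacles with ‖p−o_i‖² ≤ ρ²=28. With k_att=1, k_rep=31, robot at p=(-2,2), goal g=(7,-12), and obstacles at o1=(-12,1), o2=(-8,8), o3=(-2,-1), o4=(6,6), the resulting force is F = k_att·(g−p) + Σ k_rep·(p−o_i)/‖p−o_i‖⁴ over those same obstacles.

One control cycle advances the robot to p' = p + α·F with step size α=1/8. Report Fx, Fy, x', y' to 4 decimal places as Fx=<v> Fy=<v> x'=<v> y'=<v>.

F_att = 1·(g−p) = 1·(9,-14) = (9.0000,-14.0000)
o1: d²=101 > ρ²=28 → inactive
o2: d²=72 > ρ²=28 → inactive
o3: d²=9 ≤ ρ²=28; F_rep = 31·(0,3)/9² = (0.0000,1.1481)
o4: d²=80 > ρ²=28 → inactive
F = F_att + ΣF_rep = (9.0000,-12.8519)
p' = p + 1/8·F = (-0.8750,0.3935)

Fx=9.0000 Fy=-12.8519 x'=-0.8750 y'=0.3935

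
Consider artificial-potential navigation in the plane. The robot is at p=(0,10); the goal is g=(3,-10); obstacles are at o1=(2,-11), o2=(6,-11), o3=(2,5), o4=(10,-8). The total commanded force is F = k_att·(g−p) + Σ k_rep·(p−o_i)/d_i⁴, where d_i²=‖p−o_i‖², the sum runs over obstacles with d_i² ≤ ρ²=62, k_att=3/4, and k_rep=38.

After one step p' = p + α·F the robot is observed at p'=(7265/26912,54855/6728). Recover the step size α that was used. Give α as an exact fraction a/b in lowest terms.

α = 1/8

F_att = 3/4·(g−p) = 3/4·(3,-20) = (2.2500,-15.0000)
o1: d²=445 > ρ²=62 → inactive
o2: d²=477 > ρ²=62 → inactive
o3: d²=29 ≤ ρ²=62; F_rep = 38·(-2,5)/29² = (-0.0904,0.2259)
o4: d²=424 > ρ²=62 → inactive
F = F_att + ΣF_rep = (2.1596,-14.7741)
Δp = p'−p = (0.2700,-1.8468); α = Δx/Fx = (7265/26912) / (7265/3364) = 1/8
check: Δy/Fy = (-12425/6728) / (-12425/841) = 1/8 ✓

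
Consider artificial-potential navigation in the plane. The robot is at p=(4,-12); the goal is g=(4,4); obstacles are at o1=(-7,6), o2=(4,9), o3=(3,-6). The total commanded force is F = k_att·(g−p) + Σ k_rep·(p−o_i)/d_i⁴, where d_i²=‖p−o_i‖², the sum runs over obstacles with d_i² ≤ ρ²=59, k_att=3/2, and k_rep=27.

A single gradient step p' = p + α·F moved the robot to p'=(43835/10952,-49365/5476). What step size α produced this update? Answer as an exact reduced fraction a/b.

α = 1/8

F_att = 3/2·(g−p) = 3/2·(0,16) = (0.0000,24.0000)
o1: d²=445 > ρ²=59 → inactive
o2: d²=441 > ρ²=59 → inactive
o3: d²=37 ≤ ρ²=59; F_rep = 27·(1,-6)/37² = (0.0197,-0.1183)
F = F_att + ΣF_rep = (0.0197,23.8817)
Δp = p'−p = (0.0025,2.9852); α = Δx/Fx = (27/10952) / (27/1369) = 1/8
check: Δy/Fy = (16347/5476) / (32694/1369) = 1/8 ✓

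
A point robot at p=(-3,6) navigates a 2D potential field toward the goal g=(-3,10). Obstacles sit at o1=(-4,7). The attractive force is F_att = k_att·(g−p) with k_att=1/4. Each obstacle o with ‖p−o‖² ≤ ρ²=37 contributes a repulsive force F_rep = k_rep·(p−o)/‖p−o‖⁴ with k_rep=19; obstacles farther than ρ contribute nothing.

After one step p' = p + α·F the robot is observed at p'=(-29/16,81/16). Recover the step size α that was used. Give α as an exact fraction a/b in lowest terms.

F_att = 1/4·(g−p) = 1/4·(0,4) = (0.0000,1.0000)
o1: d²=2 ≤ ρ²=37; F_rep = 19·(1,-1)/2² = (4.7500,-4.7500)
F = F_att + ΣF_rep = (4.7500,-3.7500)
Δp = p'−p = (1.1875,-0.9375); α = Δx/Fx = (19/16) / (19/4) = 1/4
check: Δy/Fy = (-15/16) / (-15/4) = 1/4 ✓

α = 1/4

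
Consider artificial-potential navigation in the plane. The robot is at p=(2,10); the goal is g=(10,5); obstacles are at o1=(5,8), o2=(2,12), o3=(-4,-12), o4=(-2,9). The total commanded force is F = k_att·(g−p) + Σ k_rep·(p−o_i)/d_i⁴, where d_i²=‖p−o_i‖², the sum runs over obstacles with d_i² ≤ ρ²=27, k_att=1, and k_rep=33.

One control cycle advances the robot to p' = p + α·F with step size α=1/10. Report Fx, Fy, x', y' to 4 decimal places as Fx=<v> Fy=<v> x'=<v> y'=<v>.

F_att = 1·(g−p) = 1·(8,-5) = (8.0000,-5.0000)
o1: d²=13 ≤ ρ²=27; F_rep = 33·(-3,2)/13² = (-0.5858,0.3905)
o2: d²=4 ≤ ρ²=27; F_rep = 33·(0,-2)/4² = (0.0000,-4.1250)
o3: d²=520 > ρ²=27 → inactive
o4: d²=17 ≤ ρ²=27; F_rep = 33·(4,1)/17² = (0.4567,0.1142)
F = F_att + ΣF_rep = (7.8709,-8.6203)
p' = p + 1/10·F = (2.7871,9.1380)

Fx=7.8709 Fy=-8.6203 x'=2.7871 y'=9.1380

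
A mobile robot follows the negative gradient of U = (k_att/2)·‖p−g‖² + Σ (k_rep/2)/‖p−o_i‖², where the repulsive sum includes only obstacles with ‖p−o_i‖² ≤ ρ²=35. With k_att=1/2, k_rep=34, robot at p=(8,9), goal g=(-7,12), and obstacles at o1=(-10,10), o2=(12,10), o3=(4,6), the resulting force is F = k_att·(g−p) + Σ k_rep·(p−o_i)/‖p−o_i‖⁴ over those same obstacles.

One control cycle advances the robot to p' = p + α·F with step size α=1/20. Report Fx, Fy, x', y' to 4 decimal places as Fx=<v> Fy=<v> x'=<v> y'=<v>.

Fx=-7.7530 Fy=1.5456 x'=7.6124 y'=9.0773

F_att = 1/2·(g−p) = 1/2·(-15,3) = (-7.5000,1.5000)
o1: d²=325 > ρ²=35 → inactive
o2: d²=17 ≤ ρ²=35; F_rep = 34·(-4,-1)/17² = (-0.4706,-0.1176)
o3: d²=25 ≤ ρ²=35; F_rep = 34·(4,3)/25² = (0.2176,0.1632)
F = F_att + ΣF_rep = (-7.7530,1.5456)
p' = p + 1/20·F = (7.6124,9.0773)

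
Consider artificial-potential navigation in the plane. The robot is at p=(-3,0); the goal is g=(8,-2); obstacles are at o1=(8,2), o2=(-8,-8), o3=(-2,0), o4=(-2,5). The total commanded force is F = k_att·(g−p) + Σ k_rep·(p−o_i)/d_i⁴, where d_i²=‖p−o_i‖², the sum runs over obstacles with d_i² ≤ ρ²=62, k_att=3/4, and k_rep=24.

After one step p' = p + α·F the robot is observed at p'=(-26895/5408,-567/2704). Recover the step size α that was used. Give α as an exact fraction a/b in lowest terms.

α = 1/8

F_att = 3/4·(g−p) = 3/4·(11,-2) = (8.2500,-1.5000)
o1: d²=125 > ρ²=62 → inactive
o2: d²=89 > ρ²=62 → inactive
o3: d²=1 ≤ ρ²=62; F_rep = 24·(-1,0)/1² = (-24.0000,0.0000)
o4: d²=26 ≤ ρ²=62; F_rep = 24·(-1,-5)/26² = (-0.0355,-0.1775)
F = F_att + ΣF_rep = (-15.7855,-1.6775)
Δp = p'−p = (-1.9732,-0.2097); α = Δx/Fx = (-10671/5408) / (-10671/676) = 1/8
check: Δy/Fy = (-567/2704) / (-567/338) = 1/8 ✓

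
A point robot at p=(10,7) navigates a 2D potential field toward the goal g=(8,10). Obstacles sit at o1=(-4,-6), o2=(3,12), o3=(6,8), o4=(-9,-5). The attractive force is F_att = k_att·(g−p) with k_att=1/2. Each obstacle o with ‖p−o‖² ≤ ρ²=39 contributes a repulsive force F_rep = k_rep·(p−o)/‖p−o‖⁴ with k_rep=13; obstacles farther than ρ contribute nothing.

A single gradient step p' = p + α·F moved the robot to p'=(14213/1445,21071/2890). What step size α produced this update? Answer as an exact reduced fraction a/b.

F_att = 1/2·(g−p) = 1/2·(-2,3) = (-1.0000,1.5000)
o1: d²=365 > ρ²=39 → inactive
o2: d²=74 > ρ²=39 → inactive
o3: d²=17 ≤ ρ²=39; F_rep = 13·(4,-1)/17² = (0.1799,-0.0450)
o4: d²=505 > ρ²=39 → inactive
F = F_att + ΣF_rep = (-0.8201,1.4550)
Δp = p'−p = (-0.1640,0.2910); α = Δx/Fx = (-237/1445) / (-237/289) = 1/5
check: Δy/Fy = (841/2890) / (841/578) = 1/5 ✓

α = 1/5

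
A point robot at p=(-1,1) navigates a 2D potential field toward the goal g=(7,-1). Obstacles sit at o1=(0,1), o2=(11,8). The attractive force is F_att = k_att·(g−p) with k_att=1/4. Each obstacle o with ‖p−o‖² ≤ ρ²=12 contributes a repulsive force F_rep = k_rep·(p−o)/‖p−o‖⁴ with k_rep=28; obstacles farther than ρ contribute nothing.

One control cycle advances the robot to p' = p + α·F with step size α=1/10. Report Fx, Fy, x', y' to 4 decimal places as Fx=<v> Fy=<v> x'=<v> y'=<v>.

F_att = 1/4·(g−p) = 1/4·(8,-2) = (2.0000,-0.5000)
o1: d²=1 ≤ ρ²=12; F_rep = 28·(-1,0)/1² = (-28.0000,0.0000)
o2: d²=193 > ρ²=12 → inactive
F = F_att + ΣF_rep = (-26.0000,-0.5000)
p' = p + 1/10·F = (-3.6000,0.9500)

Fx=-26.0000 Fy=-0.5000 x'=-3.6000 y'=0.9500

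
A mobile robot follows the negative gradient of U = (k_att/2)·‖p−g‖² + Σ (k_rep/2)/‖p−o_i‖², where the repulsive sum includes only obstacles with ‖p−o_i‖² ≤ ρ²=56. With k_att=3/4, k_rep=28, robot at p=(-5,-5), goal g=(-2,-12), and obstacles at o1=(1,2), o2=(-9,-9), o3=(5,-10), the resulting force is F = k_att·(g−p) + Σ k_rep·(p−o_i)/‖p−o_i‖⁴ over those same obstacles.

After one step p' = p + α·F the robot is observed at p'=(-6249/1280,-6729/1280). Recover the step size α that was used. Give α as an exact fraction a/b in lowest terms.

F_att = 3/4·(g−p) = 3/4·(3,-7) = (2.2500,-5.2500)
o1: d²=85 > ρ²=56 → inactive
o2: d²=32 ≤ ρ²=56; F_rep = 28·(4,4)/32² = (0.1094,0.1094)
o3: d²=125 > ρ²=56 → inactive
F = F_att + ΣF_rep = (2.3594,-5.1406)
Δp = p'−p = (0.1180,-0.2570); α = Δx/Fx = (151/1280) / (151/64) = 1/20
check: Δy/Fy = (-329/1280) / (-329/64) = 1/20 ✓

α = 1/20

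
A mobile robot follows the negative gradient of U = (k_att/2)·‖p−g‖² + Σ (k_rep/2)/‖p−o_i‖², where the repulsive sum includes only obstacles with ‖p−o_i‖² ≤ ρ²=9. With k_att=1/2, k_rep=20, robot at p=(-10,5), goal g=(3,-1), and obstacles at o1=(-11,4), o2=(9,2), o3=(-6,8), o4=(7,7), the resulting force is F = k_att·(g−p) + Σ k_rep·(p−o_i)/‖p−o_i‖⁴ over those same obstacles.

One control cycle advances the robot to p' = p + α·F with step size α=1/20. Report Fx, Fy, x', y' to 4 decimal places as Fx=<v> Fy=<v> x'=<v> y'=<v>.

F_att = 1/2·(g−p) = 1/2·(13,-6) = (6.5000,-3.0000)
o1: d²=2 ≤ ρ²=9; F_rep = 20·(1,1)/2² = (5.0000,5.0000)
o2: d²=370 > ρ²=9 → inactive
o3: d²=25 > ρ²=9 → inactive
o4: d²=293 > ρ²=9 → inactive
F = F_att + ΣF_rep = (11.5000,2.0000)
p' = p + 1/20·F = (-9.4250,5.1000)

Fx=11.5000 Fy=2.0000 x'=-9.4250 y'=5.1000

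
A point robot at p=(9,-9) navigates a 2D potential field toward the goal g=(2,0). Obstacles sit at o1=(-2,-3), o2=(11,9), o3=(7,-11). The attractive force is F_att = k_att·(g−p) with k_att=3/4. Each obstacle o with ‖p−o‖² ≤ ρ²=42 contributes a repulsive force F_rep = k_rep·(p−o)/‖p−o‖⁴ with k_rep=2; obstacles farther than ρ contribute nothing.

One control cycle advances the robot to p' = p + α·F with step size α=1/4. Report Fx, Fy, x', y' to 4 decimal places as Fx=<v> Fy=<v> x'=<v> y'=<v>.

F_att = 3/4·(g−p) = 3/4·(-7,9) = (-5.2500,6.7500)
o1: d²=157 > ρ²=42 → inactive
o2: d²=328 > ρ²=42 → inactive
o3: d²=8 ≤ ρ²=42; F_rep = 2·(2,2)/8² = (0.0625,0.0625)
F = F_att + ΣF_rep = (-5.1875,6.8125)
p' = p + 1/4·F = (7.7031,-7.2969)

Fx=-5.1875 Fy=6.8125 x'=7.7031 y'=-7.2969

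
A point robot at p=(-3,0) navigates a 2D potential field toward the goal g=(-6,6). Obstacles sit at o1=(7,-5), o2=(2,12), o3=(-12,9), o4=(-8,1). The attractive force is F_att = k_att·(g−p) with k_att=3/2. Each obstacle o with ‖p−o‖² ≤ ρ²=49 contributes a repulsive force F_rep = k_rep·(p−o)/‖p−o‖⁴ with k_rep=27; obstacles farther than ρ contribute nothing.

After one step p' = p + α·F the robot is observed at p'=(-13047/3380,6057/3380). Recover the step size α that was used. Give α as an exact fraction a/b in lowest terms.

α = 1/5

F_att = 3/2·(g−p) = 3/2·(-3,6) = (-4.5000,9.0000)
o1: d²=125 > ρ²=49 → inactive
o2: d²=169 > ρ²=49 → inactive
o3: d²=162 > ρ²=49 → inactive
o4: d²=26 ≤ ρ²=49; F_rep = 27·(5,-1)/26² = (0.1997,-0.0399)
F = F_att + ΣF_rep = (-4.3003,8.9601)
Δp = p'−p = (-0.8601,1.7920); α = Δx/Fx = (-2907/3380) / (-2907/676) = 1/5
check: Δy/Fy = (6057/3380) / (6057/676) = 1/5 ✓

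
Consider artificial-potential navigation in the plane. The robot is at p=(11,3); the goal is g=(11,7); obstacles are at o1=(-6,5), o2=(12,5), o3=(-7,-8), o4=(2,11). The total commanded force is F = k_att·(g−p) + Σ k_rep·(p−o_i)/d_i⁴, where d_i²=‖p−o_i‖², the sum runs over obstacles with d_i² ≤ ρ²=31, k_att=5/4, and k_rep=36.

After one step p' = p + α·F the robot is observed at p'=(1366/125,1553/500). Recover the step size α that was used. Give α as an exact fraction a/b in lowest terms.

α = 1/20

F_att = 5/4·(g−p) = 5/4·(0,4) = (0.0000,5.0000)
o1: d²=293 > ρ²=31 → inactive
o2: d²=5 ≤ ρ²=31; F_rep = 36·(-1,-2)/5² = (-1.4400,-2.8800)
o3: d²=445 > ρ²=31 → inactive
o4: d²=145 > ρ²=31 → inactive
F = F_att + ΣF_rep = (-1.4400,2.1200)
Δp = p'−p = (-0.0720,0.1060); α = Δx/Fx = (-9/125) / (-36/25) = 1/20
check: Δy/Fy = (53/500) / (53/25) = 1/20 ✓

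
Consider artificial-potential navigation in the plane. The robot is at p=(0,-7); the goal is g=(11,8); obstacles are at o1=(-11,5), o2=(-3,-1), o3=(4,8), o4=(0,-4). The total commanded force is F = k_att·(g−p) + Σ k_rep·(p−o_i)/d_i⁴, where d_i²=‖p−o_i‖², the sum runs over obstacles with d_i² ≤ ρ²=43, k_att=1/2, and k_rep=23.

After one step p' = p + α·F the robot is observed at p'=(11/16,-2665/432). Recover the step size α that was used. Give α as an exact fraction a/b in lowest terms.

α = 1/8

F_att = 1/2·(g−p) = 1/2·(11,15) = (5.5000,7.5000)
o1: d²=265 > ρ²=43 → inactive
o2: d²=45 > ρ²=43 → inactive
o3: d²=241 > ρ²=43 → inactive
o4: d²=9 ≤ ρ²=43; F_rep = 23·(0,-3)/9² = (0.0000,-0.8519)
F = F_att + ΣF_rep = (5.5000,6.6481)
Δp = p'−p = (0.6875,0.8310); α = Δx/Fx = (11/16) / (11/2) = 1/8
check: Δy/Fy = (359/432) / (359/54) = 1/8 ✓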